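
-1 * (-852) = 852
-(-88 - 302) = 390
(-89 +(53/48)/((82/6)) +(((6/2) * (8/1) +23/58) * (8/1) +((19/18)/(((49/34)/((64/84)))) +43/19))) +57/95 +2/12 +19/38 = 1846802774563/16737220080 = 110.34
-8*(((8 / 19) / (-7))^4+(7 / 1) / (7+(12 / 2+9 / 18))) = -35045765488 / 8448319467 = -4.15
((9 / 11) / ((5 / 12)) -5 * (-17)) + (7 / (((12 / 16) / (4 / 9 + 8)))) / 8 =143771 / 1485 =96.82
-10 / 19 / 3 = -10 / 57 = -0.18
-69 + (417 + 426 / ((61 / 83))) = 56586 / 61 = 927.64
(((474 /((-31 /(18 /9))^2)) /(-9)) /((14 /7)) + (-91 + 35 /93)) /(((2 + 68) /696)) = -30343744 /33635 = -902.15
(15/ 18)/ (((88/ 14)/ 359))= 12565/ 264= 47.59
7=7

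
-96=-96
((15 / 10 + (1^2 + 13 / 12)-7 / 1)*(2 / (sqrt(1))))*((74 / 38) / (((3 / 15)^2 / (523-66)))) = -17331725 / 114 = -152032.68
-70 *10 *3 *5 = -10500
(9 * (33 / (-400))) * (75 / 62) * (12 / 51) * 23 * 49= -238.18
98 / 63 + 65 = 599 / 9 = 66.56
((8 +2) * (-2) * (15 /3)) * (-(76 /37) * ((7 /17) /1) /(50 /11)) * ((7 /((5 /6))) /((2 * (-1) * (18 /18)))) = -245784 /3145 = -78.15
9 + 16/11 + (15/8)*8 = 280/11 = 25.45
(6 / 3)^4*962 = 15392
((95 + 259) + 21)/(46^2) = 375/2116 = 0.18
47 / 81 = 0.58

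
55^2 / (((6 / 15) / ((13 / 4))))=196625 / 8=24578.12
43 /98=0.44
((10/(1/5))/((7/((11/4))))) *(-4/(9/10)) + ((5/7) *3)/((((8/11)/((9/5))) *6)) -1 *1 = -88117/1008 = -87.42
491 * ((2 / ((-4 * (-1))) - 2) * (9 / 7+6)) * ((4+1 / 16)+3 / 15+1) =-31626783 / 1120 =-28238.20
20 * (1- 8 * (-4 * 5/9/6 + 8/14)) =-2300/189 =-12.17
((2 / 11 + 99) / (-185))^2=1190281 / 4141225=0.29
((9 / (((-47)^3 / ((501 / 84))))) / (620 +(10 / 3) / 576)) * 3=-973944 / 389314966285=-0.00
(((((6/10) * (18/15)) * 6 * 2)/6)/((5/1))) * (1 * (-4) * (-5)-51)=-1116/125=-8.93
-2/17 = -0.12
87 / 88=0.99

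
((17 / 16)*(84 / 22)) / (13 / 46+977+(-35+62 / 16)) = 0.00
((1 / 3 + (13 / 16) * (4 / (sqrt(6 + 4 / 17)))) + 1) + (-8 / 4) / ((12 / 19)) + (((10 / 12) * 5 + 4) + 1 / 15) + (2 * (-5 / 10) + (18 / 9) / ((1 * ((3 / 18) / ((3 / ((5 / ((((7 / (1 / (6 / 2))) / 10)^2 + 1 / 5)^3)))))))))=13 * sqrt(1802) / 424 + 888499629 / 1250000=712.10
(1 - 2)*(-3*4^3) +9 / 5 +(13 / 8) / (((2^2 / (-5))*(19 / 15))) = 584277 / 3040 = 192.20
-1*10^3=-1000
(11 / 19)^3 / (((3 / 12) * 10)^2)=5324 / 171475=0.03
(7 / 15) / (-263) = -7 / 3945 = -0.00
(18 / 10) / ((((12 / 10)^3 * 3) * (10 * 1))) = 5 / 144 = 0.03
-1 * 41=-41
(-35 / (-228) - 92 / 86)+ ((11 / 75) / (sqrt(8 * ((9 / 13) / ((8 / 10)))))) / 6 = -8983 / 9804+ 11 * sqrt(130) / 13500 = -0.91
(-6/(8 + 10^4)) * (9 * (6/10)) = -9/2780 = -0.00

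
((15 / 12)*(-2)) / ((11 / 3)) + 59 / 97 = -0.07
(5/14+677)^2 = 89927289/196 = 458812.70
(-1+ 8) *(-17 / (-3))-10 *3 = 29 / 3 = 9.67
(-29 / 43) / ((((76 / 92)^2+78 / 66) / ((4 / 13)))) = -168751 / 1516008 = -0.11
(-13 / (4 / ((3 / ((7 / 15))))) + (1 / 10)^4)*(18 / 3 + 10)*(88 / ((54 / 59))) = -32140.80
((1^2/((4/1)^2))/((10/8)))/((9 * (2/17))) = 17/360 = 0.05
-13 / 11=-1.18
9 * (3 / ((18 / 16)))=24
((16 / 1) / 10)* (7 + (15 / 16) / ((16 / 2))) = 911 / 80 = 11.39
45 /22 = 2.05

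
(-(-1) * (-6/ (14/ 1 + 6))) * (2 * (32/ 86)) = -48/ 215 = -0.22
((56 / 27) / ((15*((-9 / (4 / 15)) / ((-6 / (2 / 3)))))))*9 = 224 / 675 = 0.33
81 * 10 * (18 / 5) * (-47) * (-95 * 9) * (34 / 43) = 92653526.51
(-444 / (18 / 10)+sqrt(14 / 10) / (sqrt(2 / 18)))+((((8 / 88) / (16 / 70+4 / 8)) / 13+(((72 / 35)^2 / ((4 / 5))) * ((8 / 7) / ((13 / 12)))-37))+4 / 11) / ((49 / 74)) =-59969663122 / 204289085+3 * sqrt(35) / 5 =-290.00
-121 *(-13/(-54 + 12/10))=-715/24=-29.79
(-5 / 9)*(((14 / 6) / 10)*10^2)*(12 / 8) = -19.44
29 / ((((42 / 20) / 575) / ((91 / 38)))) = 1083875 / 57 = 19015.35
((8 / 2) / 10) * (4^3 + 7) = 142 / 5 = 28.40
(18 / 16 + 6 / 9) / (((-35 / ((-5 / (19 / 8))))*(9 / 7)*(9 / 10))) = 430 / 4617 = 0.09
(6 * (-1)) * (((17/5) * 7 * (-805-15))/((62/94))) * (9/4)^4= 4513567779/992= 4549967.52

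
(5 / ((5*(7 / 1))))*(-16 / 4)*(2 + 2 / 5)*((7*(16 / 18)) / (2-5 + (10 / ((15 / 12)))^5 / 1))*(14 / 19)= -1792 / 9338025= -0.00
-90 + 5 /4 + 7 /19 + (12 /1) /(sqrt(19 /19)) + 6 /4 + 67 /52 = -36355 /494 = -73.59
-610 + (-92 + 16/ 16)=-701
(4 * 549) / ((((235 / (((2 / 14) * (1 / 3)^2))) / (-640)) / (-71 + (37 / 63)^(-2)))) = 2911759360 / 450401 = 6464.82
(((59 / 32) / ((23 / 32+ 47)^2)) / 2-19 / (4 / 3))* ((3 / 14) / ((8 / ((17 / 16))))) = -2259381209 / 5571277824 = -0.41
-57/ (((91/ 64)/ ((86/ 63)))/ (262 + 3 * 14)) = -16635.85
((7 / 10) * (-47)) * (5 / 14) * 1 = -47 / 4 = -11.75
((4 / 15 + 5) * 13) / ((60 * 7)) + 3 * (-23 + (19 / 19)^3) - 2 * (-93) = 757027 / 6300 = 120.16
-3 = -3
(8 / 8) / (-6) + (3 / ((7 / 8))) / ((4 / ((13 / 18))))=19 / 42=0.45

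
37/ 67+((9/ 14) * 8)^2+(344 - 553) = -182.00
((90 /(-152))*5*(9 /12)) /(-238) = 675 /72352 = 0.01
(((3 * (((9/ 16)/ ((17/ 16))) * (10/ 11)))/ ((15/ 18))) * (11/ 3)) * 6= 648/ 17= 38.12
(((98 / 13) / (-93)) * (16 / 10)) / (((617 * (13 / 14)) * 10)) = -5488 / 242434725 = -0.00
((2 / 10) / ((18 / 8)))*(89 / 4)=89 / 45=1.98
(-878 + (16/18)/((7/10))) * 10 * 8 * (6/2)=-4418720/21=-210415.24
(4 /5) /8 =1 /10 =0.10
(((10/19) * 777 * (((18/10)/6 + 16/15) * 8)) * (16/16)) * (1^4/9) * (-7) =-594664/171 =-3477.57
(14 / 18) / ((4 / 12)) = 7 / 3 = 2.33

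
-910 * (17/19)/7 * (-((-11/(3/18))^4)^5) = 5435894064175257982801966619330567208960/19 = 286099687588171472779050900000000000000.00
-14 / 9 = -1.56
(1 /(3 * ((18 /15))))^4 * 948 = 49375 /8748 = 5.64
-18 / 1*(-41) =738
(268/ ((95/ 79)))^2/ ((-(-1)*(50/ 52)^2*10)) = 151509711392/ 28203125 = 5372.09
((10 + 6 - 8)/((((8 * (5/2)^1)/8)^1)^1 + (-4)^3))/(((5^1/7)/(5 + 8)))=-1456/615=-2.37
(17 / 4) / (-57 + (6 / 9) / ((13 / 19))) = -663 / 8740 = -0.08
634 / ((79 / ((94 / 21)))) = 59596 / 1659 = 35.92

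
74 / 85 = 0.87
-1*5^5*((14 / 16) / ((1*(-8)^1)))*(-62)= -678125 / 32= -21191.41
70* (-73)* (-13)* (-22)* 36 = -52612560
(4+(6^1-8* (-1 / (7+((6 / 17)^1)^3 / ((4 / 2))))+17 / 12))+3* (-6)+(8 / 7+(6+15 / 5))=4.70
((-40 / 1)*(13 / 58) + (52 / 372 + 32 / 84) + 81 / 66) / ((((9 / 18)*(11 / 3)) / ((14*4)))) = -23981640 / 108779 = -220.46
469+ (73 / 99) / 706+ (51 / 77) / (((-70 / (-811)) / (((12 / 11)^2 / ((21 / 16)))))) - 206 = 3915499388321 / 14504053410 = 269.96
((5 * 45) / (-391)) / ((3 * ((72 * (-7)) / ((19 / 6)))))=475 / 394128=0.00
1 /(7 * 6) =1 /42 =0.02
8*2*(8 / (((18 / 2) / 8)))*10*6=20480 / 3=6826.67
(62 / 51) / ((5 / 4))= 248 / 255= 0.97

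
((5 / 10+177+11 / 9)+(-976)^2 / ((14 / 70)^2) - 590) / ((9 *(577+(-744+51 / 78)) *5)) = -5572473361 / 1751625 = -3181.32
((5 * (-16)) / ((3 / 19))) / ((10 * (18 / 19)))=-1444 / 27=-53.48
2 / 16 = 1 / 8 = 0.12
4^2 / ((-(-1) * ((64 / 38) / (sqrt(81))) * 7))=171 / 14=12.21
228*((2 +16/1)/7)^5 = 430821504/16807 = 25633.46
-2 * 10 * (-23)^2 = -10580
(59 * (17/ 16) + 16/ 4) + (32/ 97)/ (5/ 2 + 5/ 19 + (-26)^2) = 2669569163/ 40030736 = 66.69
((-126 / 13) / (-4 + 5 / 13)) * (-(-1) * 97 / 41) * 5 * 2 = 122220 / 1927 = 63.43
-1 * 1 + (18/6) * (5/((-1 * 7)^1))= -22/7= -3.14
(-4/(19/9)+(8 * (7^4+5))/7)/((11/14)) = 730920/209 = 3497.22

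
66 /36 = 11 /6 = 1.83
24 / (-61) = -24 / 61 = -0.39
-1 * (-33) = 33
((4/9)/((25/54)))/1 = 24/25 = 0.96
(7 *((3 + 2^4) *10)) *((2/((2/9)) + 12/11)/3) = 49210/11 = 4473.64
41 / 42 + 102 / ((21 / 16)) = 3305 / 42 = 78.69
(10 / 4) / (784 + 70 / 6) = 15 / 4774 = 0.00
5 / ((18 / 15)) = 25 / 6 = 4.17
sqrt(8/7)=2 * sqrt(14)/7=1.07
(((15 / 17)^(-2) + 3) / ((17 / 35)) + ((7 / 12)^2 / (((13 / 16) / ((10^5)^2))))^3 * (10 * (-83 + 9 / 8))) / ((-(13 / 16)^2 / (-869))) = -1821454053495999999999999999999732853252228096 / 23007170745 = -79168971868991968921035620000000000.00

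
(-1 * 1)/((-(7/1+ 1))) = 1/8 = 0.12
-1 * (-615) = 615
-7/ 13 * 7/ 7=-7/ 13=-0.54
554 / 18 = 277 / 9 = 30.78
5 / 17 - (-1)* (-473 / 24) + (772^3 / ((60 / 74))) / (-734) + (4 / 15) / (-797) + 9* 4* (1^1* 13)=-461040199652911 / 596697960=-772652.55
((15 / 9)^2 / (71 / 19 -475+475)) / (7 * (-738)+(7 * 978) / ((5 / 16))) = 0.00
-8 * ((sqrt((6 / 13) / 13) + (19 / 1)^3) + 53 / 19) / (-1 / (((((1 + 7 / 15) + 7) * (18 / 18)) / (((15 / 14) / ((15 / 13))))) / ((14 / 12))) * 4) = 1016 * sqrt(6) / 845 + 132459984 / 1235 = 107257.99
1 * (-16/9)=-16/9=-1.78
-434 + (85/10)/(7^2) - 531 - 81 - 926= -193239/98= -1971.83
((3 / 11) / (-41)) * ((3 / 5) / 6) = -3 / 4510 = -0.00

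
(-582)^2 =338724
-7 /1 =-7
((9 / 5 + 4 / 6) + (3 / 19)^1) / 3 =748 / 855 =0.87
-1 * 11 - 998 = -1009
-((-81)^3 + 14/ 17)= 9034483/ 17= 531440.18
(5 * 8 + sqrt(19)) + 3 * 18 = sqrt(19) + 94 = 98.36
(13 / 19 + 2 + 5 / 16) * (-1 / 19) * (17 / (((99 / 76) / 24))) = -30974 / 627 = -49.40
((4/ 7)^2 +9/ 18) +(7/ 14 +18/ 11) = 1597/ 539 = 2.96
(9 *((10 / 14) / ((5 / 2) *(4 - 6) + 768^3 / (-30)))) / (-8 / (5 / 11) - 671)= 1125 / 1819565175197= 0.00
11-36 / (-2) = 29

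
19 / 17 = 1.12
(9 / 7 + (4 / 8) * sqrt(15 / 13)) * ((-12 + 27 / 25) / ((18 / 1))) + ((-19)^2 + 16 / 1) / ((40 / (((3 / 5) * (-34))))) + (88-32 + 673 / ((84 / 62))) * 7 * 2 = 452717 / 60-7 * sqrt(195) / 300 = 7544.96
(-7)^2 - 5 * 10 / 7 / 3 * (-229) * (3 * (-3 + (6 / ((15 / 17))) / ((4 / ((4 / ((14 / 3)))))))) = -121259 / 49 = -2474.67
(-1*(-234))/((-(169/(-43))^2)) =-33282/2197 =-15.15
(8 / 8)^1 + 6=7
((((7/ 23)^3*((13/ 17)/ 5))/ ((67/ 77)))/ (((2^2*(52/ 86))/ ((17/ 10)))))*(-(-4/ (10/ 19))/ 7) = 3082541/ 815189000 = 0.00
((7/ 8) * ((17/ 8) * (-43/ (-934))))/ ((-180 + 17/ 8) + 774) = 5117/ 35633968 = 0.00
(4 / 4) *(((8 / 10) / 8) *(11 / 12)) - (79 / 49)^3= -57870541 / 14117880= -4.10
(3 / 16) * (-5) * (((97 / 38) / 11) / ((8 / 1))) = -1455 / 53504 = -0.03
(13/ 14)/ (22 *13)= 1/ 308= 0.00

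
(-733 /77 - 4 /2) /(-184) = 887 /14168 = 0.06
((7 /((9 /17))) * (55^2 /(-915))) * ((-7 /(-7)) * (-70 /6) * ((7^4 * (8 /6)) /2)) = 12100199650 /14823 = 816312.46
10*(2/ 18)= 10/ 9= 1.11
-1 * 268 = -268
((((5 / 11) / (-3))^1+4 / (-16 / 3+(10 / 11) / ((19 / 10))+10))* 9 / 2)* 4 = 199902 / 17743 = 11.27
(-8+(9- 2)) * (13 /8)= -13 /8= -1.62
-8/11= -0.73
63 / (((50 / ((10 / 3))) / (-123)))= -2583 / 5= -516.60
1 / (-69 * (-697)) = 1 / 48093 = 0.00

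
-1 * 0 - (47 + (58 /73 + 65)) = -8234 /73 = -112.79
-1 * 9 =-9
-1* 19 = -19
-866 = -866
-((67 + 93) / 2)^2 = -6400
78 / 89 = 0.88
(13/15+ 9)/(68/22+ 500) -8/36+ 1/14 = -0.13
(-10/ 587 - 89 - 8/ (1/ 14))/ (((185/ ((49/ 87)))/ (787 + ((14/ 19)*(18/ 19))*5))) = -483.77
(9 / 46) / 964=9 / 44344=0.00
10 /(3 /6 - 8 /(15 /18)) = -100 /91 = -1.10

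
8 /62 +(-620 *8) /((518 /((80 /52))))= -1524132 /104377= -14.60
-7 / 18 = -0.39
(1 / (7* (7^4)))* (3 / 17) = 3 / 285719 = 0.00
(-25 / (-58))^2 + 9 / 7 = 34651 / 23548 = 1.47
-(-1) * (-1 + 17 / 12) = 5 / 12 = 0.42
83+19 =102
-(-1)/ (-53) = -1/ 53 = -0.02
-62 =-62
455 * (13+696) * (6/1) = 1935570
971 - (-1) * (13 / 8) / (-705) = 5476427 / 5640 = 971.00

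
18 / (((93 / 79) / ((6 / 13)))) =2844 / 403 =7.06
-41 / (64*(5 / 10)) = -41 / 32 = -1.28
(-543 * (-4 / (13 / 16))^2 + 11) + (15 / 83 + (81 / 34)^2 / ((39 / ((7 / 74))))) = -15778214312437 / 1199925688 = -13149.33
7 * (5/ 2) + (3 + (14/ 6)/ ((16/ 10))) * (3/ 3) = 527/ 24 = 21.96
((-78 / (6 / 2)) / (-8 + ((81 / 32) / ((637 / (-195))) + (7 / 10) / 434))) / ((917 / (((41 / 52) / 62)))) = 11480 / 279325143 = 0.00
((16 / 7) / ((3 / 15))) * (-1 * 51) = -4080 / 7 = -582.86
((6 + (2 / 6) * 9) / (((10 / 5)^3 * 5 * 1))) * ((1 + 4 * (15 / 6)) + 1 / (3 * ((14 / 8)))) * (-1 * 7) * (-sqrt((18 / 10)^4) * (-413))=-4716873 / 200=-23584.36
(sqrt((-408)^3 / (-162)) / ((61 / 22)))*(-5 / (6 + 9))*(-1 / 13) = 5984*sqrt(51) / 7137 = 5.99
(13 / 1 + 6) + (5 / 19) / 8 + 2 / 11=32127 / 1672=19.21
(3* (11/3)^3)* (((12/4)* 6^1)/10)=1331/5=266.20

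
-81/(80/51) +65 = 1069/80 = 13.36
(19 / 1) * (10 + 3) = 247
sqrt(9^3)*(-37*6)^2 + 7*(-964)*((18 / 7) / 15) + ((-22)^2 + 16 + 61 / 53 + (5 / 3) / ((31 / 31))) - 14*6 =1057294364 / 795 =1329930.02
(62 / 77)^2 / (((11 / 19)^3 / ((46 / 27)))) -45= -8375335469 / 213070473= -39.31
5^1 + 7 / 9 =52 / 9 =5.78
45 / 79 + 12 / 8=327 / 158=2.07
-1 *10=-10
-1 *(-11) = 11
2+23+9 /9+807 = 833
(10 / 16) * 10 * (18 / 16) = 225 / 32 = 7.03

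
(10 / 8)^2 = 25 / 16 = 1.56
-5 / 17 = -0.29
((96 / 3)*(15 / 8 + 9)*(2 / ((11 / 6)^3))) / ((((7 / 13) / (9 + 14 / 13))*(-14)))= -9847008 / 65219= -150.98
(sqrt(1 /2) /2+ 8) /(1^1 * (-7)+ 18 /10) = -20 /13 - 5 * sqrt(2) /104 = -1.61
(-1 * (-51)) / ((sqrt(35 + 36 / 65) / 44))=2244 * sqrt(150215) / 2311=376.34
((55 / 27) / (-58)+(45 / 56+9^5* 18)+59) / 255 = 46607870663 / 11181240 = 4168.40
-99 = -99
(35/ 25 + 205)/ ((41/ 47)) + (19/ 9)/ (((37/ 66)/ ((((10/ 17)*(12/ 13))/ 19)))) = 396797608/ 1676285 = 236.71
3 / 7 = 0.43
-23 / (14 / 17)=-391 / 14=-27.93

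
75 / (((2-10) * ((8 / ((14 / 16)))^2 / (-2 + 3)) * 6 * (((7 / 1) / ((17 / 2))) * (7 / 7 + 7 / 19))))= -56525 / 3407872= -0.02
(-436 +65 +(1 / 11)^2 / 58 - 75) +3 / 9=-9383063 / 21054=-445.67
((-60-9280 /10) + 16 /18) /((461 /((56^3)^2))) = -273991261487104 /4149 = -66037903467.61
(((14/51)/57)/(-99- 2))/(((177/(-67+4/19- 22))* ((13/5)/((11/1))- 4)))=-1298990/204391870587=-0.00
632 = 632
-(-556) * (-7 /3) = -3892 /3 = -1297.33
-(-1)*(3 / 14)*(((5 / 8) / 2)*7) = 15 / 32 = 0.47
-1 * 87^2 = -7569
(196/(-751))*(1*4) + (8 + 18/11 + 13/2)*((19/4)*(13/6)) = 65437483/396528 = 165.03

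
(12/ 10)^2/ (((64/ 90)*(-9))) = -0.22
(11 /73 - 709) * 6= -4253.10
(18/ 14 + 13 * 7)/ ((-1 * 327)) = -646/ 2289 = -0.28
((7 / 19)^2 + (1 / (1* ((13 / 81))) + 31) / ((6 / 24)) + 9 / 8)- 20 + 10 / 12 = 14756723 / 112632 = 131.02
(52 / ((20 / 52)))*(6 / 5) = 4056 / 25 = 162.24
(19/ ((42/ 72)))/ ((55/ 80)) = 3648/ 77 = 47.38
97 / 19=5.11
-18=-18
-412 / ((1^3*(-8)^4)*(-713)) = 103 / 730112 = 0.00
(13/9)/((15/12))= 52/45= 1.16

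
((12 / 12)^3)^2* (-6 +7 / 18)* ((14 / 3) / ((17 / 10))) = -7070 / 459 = -15.40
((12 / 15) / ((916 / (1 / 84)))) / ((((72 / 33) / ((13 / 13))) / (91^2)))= 13013 / 329760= 0.04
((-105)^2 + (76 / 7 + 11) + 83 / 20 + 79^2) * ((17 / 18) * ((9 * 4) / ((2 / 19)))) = 781944563 / 140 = 5585318.31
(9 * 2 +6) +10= 34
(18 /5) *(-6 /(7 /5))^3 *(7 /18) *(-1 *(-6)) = -32400 /49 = -661.22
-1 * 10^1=-10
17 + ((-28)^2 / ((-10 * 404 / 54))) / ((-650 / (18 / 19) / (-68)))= 49773671 / 3118375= 15.96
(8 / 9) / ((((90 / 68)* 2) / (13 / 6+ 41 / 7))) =22916 / 8505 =2.69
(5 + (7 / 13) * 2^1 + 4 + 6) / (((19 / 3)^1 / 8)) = 264 / 13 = 20.31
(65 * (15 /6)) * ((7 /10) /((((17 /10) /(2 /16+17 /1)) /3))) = 935025 /272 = 3437.59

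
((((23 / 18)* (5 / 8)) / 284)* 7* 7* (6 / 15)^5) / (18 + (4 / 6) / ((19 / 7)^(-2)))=55223 / 896730000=0.00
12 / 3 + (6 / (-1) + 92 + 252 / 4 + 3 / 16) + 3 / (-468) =95585 / 624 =153.18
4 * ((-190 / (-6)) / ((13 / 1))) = 380 / 39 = 9.74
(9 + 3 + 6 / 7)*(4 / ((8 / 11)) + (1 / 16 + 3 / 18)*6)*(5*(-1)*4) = -12375 / 7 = -1767.86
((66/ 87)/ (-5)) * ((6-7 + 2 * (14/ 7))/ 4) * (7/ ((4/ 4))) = -231/ 290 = -0.80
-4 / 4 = -1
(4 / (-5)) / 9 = -4 / 45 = -0.09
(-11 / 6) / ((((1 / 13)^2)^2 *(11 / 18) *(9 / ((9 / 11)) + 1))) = -28561 / 4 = -7140.25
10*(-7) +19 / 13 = -891 / 13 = -68.54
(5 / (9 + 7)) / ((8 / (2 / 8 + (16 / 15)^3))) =19759 / 345600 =0.06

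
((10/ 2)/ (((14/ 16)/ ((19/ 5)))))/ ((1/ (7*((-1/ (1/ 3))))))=-456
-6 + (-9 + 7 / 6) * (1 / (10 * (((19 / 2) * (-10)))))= -34153 / 5700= -5.99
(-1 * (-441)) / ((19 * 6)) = 147 / 38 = 3.87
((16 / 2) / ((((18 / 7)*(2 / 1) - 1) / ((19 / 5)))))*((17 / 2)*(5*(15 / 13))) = 135660 / 377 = 359.84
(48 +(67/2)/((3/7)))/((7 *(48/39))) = 9841/672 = 14.64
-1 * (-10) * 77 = 770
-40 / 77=-0.52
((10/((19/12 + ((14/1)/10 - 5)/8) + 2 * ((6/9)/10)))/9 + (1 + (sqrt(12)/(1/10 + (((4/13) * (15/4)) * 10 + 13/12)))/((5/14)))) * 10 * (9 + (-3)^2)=786240 * sqrt(3)/9923 + 6420/19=475.13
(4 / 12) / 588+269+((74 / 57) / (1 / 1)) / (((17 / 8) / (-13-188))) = 83301695 / 569772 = 146.20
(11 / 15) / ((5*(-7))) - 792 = -415811 / 525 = -792.02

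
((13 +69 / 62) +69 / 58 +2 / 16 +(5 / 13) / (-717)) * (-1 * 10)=-5170877975 / 33518316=-154.27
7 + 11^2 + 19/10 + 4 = 1339/10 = 133.90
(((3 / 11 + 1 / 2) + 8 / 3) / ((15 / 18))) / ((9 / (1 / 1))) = 227 / 495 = 0.46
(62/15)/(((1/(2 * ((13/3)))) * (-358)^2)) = 403/1441845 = 0.00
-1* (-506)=506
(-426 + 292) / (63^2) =-134 / 3969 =-0.03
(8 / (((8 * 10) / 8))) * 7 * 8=224 / 5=44.80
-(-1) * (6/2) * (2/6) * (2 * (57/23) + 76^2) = 132962/23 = 5780.96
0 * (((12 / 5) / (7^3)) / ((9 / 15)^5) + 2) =0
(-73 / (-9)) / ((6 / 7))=511 / 54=9.46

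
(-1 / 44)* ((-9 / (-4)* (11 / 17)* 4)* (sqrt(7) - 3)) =27 / 68 - 9* sqrt(7) / 68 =0.05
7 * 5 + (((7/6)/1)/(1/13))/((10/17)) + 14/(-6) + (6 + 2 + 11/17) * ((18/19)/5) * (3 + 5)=462259/6460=71.56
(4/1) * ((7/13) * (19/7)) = 76/13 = 5.85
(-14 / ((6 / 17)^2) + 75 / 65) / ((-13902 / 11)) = 286319 / 3253068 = 0.09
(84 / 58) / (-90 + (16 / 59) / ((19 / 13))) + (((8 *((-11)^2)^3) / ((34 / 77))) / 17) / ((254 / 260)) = 1932629.54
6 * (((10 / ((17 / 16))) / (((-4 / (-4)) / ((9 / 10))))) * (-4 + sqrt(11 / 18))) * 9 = -31104 / 17 + 1296 * sqrt(22) / 17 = -1472.07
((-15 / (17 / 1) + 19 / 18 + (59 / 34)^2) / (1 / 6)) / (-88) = -33131 / 152592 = -0.22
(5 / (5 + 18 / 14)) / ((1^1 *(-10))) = -7 / 88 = -0.08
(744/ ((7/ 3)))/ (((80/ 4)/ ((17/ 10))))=4743/ 175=27.10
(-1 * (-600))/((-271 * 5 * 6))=-20/271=-0.07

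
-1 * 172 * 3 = -516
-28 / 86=-14 / 43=-0.33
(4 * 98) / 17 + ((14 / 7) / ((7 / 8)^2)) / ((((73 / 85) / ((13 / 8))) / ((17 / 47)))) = 71012168 / 2858023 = 24.85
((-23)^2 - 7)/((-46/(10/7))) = -2610/161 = -16.21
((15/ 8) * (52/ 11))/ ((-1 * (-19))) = 195/ 418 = 0.47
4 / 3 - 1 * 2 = -2 / 3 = -0.67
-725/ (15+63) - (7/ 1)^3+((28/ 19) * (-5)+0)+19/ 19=-531539/ 1482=-358.66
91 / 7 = 13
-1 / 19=-0.05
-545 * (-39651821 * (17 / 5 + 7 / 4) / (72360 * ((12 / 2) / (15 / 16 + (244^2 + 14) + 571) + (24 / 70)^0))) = 428232683202330017 / 278454883680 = 1537888.93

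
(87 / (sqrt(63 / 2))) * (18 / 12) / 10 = 2.33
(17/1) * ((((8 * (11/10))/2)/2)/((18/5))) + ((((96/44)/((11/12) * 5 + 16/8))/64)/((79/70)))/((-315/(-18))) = 12838061/1235718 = 10.39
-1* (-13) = 13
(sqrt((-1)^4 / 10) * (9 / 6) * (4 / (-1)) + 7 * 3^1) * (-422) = -8061.31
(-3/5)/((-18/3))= 1/10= 0.10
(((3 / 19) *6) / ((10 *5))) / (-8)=-9 / 3800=-0.00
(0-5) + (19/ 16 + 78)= 74.19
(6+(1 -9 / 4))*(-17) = -323 / 4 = -80.75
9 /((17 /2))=18 /17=1.06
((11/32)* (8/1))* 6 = 33/2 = 16.50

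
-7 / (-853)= 7 / 853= 0.01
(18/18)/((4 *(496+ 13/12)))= 3/5965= 0.00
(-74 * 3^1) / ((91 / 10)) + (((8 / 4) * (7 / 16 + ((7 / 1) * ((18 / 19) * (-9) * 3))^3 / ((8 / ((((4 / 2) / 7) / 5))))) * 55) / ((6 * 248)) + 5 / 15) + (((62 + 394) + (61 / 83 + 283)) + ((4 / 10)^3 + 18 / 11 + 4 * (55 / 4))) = -638435415263613657 / 282653683312000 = -2258.72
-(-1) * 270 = 270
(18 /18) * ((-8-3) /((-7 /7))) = 11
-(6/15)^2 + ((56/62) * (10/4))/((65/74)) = 2.41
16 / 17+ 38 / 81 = 1942 / 1377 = 1.41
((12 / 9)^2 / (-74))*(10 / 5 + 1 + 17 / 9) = -352 / 2997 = -0.12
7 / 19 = 0.37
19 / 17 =1.12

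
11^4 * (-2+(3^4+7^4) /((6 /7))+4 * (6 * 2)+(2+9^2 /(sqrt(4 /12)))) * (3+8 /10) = 22532499 * sqrt(3) /5+2456598749 /15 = 171578736.55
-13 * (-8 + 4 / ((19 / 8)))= 1560 / 19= 82.11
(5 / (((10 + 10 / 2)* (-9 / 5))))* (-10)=50 / 27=1.85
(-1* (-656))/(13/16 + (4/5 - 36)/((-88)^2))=811.93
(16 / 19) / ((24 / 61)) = 122 / 57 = 2.14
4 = 4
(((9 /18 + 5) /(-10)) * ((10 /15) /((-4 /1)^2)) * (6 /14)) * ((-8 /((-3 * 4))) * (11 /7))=-0.01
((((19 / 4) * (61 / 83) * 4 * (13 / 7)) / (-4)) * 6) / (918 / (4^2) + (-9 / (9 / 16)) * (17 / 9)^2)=-134.80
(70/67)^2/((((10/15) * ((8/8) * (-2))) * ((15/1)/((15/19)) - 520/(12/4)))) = 11025/2078407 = 0.01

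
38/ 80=19/ 40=0.48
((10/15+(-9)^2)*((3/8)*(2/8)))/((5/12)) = 147/8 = 18.38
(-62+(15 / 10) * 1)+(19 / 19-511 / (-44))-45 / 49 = -105223 / 2156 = -48.80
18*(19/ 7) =342/ 7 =48.86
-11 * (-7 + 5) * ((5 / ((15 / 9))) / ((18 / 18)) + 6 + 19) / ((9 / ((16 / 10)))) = 4928 / 45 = 109.51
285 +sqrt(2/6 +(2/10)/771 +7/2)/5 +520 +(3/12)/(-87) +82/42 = sqrt(227884470)/38550 +655243/812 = 807.34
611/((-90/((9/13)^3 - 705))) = 4783.91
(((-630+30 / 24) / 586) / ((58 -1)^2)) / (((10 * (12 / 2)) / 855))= -2515 / 534432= -0.00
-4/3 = -1.33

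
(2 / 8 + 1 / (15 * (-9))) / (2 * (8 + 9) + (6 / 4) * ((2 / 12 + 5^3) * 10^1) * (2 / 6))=131 / 356310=0.00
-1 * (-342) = 342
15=15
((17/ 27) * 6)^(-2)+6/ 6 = 1237/ 1156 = 1.07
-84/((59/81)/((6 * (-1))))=40824/59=691.93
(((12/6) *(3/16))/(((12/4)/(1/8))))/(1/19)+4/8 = 51/64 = 0.80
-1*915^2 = -837225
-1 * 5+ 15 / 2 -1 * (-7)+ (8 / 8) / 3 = 59 / 6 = 9.83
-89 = -89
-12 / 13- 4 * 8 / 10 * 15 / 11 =-756 / 143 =-5.29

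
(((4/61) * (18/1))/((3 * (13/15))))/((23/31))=11160/18239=0.61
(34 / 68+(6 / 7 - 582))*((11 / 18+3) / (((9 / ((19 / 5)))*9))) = -2007863 / 20412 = -98.37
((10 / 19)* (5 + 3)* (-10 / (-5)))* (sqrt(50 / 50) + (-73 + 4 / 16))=-11480 / 19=-604.21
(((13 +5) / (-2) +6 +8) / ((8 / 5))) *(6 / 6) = 25 / 8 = 3.12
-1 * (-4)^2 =-16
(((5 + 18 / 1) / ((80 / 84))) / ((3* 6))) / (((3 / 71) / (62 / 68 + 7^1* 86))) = 19144.12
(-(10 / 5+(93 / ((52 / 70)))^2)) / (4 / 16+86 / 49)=-519222473 / 66417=-7817.61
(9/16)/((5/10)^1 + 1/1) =3/8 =0.38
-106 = -106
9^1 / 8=9 / 8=1.12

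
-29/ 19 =-1.53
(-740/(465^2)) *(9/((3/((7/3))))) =-1036/43245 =-0.02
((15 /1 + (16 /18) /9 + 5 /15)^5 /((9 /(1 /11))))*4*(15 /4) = 15258789062500000 /115063885233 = 132611.45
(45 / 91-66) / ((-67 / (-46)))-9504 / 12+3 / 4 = -20393829 / 24388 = -836.22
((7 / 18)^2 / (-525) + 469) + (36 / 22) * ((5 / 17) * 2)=2135555591 / 4544100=469.96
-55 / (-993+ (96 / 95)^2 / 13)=6452875 / 116494509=0.06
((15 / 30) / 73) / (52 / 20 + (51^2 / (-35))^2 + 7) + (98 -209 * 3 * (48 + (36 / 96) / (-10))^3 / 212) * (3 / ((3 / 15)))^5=-106418373988216802787858125 / 429589497593856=-247721079272.82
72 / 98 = 36 / 49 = 0.73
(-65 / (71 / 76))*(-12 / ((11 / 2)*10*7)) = 2.17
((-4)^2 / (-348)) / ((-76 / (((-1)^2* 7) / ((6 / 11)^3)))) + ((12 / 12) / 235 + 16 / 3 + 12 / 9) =561921743 / 83906280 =6.70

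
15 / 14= 1.07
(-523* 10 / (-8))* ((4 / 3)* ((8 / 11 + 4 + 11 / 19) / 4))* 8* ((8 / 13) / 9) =632.51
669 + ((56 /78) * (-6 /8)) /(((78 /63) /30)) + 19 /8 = 890059 /1352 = 658.33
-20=-20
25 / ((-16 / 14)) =-175 / 8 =-21.88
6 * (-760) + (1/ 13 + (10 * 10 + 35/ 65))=-57972/ 13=-4459.38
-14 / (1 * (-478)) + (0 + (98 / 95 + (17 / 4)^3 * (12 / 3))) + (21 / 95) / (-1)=111854753 / 363280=307.90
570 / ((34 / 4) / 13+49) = 14820 / 1291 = 11.48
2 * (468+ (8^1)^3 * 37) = 38824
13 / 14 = 0.93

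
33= 33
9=9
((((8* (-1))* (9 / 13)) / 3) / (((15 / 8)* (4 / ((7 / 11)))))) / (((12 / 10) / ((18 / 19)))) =-336 / 2717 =-0.12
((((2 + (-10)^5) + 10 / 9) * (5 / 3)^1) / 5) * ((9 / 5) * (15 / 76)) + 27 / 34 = -7649249 / 646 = -11840.94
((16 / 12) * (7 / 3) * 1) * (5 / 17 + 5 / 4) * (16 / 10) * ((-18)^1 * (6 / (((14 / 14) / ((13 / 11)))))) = -183456 / 187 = -981.05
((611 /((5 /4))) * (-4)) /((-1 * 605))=9776 /3025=3.23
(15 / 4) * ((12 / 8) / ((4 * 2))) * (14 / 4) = 315 / 128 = 2.46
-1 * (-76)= 76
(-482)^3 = -111980168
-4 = -4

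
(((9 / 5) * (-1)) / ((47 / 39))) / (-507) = 9 / 3055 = 0.00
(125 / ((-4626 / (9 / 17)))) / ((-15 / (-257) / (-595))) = 875 / 6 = 145.83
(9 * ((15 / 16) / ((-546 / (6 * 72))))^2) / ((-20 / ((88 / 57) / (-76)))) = 120285 / 23915528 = 0.01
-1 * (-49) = 49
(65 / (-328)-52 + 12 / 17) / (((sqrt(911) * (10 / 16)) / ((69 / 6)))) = -6603783 * sqrt(911) / 6349670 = -31.39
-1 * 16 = -16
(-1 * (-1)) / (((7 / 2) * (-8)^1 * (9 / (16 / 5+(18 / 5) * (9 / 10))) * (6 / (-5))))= 23 / 1080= 0.02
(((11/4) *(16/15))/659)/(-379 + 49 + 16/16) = -44/3252165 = -0.00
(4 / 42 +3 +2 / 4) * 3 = 151 / 14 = 10.79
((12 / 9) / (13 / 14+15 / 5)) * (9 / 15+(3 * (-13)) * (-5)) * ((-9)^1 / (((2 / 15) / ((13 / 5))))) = -3203928 / 275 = -11650.65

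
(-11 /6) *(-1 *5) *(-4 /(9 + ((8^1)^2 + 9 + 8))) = -11 /27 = -0.41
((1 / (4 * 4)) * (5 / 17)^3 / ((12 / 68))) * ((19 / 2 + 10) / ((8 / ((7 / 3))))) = 11375 / 221952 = 0.05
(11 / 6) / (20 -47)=-11 / 162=-0.07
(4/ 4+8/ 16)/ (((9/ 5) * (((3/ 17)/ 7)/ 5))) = 2975/ 18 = 165.28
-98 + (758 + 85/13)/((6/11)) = 33895/26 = 1303.65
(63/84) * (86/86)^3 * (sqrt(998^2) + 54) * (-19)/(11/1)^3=-14991/1331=-11.26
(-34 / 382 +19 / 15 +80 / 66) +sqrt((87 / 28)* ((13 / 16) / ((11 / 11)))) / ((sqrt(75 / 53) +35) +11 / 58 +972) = -12615* sqrt(139867) / 2532105517438 +89786929* sqrt(7917) / 5064211034876 +75314 / 31515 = 2.39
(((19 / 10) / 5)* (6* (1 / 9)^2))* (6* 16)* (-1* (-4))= 2432 / 225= 10.81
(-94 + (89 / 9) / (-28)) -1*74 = -42425 / 252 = -168.35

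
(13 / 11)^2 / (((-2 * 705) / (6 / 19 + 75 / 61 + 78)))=-5193539 / 65912330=-0.08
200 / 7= 28.57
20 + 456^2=207956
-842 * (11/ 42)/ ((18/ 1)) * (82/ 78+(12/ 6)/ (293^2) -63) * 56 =3842083327544/ 90398997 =42501.39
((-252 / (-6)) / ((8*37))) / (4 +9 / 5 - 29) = -105 / 17168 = -0.01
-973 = -973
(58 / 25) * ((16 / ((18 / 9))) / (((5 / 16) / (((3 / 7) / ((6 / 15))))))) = 11136 / 175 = 63.63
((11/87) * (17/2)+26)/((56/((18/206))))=2019/47792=0.04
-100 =-100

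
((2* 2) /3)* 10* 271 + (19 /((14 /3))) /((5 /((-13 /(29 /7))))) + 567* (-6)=181637 /870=208.78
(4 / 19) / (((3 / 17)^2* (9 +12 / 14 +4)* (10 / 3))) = 4046 / 27645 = 0.15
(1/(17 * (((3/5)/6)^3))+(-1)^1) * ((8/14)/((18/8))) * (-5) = -73.43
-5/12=-0.42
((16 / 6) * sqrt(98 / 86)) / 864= 7 * sqrt(43) / 13932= 0.00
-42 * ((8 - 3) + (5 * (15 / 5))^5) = -31893960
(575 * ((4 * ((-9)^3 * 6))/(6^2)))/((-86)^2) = -139725/3698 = -37.78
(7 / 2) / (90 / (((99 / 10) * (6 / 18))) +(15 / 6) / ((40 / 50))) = 308 / 2675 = 0.12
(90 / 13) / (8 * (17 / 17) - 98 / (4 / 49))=-4 / 689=-0.01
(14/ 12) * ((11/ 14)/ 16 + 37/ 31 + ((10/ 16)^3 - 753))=-27832041/ 31744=-876.77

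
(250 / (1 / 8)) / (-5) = -400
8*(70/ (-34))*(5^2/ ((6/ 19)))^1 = -66500/ 51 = -1303.92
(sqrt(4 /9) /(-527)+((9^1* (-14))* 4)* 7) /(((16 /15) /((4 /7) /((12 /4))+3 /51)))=-1241053825 /1505112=-824.56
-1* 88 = -88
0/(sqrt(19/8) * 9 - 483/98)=0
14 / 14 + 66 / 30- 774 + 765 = -29 / 5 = -5.80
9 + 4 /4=10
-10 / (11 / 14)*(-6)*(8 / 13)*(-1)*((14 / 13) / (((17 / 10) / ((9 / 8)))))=-1058400 / 31603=-33.49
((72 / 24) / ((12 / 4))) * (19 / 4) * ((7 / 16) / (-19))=-7 / 64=-0.11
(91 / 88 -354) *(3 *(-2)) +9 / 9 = 93227 / 44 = 2118.80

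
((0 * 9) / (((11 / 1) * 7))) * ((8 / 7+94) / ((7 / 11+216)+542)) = 0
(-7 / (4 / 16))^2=784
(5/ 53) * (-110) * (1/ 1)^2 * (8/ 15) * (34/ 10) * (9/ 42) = -1496/ 371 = -4.03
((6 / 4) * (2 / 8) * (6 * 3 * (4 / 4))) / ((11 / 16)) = 108 / 11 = 9.82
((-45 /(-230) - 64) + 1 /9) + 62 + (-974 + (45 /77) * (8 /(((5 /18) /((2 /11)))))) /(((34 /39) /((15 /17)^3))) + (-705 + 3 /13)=-560266465087697 /380734988634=-1471.54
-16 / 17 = -0.94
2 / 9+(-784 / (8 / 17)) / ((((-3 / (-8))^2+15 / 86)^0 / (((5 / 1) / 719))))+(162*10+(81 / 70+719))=1054873741 / 452970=2328.79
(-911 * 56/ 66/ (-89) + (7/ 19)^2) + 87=101594660/ 1060257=95.82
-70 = -70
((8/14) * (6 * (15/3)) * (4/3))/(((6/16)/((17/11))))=21760/231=94.20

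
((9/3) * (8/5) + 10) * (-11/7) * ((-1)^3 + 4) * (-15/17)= 7326/119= 61.56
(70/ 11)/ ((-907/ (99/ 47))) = -630/ 42629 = -0.01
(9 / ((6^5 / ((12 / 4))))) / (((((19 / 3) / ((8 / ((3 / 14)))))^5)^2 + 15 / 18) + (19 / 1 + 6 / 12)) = 9705775651075653632 / 56837022267878623989201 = 0.00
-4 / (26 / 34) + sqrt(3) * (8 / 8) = -68 / 13 + sqrt(3) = -3.50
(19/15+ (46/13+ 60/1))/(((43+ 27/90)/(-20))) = -505480/16887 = -29.93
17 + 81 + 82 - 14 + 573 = 739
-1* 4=-4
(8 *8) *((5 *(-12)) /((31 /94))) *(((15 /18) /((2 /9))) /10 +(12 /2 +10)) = -5910720 /31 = -190668.39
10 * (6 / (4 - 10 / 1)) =-10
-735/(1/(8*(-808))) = 4751040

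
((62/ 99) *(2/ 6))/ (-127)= -62/ 37719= -0.00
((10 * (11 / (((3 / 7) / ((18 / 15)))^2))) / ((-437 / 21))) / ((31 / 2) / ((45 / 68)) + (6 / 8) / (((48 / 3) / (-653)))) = 5.77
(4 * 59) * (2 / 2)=236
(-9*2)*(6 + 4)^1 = -180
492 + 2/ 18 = 4429/ 9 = 492.11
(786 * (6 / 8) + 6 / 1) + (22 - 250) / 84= 8299 / 14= 592.79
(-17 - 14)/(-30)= 31/30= 1.03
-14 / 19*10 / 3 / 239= -140 / 13623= -0.01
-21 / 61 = -0.34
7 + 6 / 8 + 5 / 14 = 227 / 28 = 8.11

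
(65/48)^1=65/48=1.35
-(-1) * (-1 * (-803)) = 803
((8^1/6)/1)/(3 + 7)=2/15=0.13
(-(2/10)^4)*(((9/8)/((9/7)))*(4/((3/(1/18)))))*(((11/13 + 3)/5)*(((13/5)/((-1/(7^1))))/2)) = 49/67500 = 0.00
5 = 5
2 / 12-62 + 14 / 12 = -182 / 3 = -60.67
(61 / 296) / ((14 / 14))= 61 / 296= 0.21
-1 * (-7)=7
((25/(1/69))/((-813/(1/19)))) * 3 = -1725/5149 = -0.34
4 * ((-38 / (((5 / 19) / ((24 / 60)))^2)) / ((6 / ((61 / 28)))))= -1673596 / 13125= -127.51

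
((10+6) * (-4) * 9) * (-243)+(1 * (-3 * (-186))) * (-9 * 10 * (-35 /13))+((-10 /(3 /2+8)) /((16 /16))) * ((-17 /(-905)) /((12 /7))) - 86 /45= 553598717413 /2011815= 275173.77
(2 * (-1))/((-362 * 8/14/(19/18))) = 0.01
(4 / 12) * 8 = 8 / 3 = 2.67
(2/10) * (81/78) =27/130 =0.21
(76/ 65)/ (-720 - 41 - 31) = -19/ 12870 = -0.00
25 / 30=5 / 6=0.83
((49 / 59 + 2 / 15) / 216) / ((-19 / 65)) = -0.02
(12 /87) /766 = 0.00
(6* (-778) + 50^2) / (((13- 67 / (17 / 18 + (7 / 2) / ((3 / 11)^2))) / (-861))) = 89599104 / 557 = 160860.15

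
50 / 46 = 25 / 23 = 1.09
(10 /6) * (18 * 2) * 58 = 3480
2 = 2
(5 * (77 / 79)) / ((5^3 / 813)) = 62601 / 1975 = 31.70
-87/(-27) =29/9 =3.22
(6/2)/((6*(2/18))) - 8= -7/2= -3.50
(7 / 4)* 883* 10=30905 / 2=15452.50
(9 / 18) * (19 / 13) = 0.73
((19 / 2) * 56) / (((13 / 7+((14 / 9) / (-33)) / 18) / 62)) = 154290906 / 8675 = 17785.70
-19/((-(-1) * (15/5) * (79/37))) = -703/237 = -2.97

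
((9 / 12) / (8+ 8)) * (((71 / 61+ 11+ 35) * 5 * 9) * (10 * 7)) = 13593825 / 1952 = 6964.05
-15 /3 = -5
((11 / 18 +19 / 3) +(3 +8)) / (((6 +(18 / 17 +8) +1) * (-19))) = -289 / 4914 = -0.06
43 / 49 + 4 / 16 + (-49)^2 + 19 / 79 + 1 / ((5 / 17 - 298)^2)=2402.37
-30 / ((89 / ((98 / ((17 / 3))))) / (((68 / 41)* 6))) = -211680 / 3649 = -58.01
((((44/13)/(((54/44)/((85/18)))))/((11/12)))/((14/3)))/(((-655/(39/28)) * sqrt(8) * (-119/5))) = 55 * sqrt(2)/808794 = 0.00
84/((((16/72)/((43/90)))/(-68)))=-61404/5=-12280.80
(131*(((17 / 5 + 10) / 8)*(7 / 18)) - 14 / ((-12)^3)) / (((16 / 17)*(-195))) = -6267373 / 13478400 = -0.46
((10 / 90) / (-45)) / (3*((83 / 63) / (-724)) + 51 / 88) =-0.00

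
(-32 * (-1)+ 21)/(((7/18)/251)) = 239454/7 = 34207.71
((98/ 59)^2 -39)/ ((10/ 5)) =-126155/ 6962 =-18.12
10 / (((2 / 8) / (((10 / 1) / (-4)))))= -100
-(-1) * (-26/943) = -0.03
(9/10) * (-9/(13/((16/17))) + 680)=675612/1105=611.41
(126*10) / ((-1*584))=-315 / 146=-2.16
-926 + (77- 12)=-861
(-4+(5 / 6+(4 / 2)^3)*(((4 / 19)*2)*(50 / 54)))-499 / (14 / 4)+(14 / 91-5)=-20723581 / 140049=-147.97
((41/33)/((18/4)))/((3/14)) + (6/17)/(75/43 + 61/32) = 105384964/76083381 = 1.39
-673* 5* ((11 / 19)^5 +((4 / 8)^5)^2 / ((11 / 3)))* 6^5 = -1489436970935895 / 871586848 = -1708879.58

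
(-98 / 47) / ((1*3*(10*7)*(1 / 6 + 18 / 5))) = -14 / 5311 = -0.00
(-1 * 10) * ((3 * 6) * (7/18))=-70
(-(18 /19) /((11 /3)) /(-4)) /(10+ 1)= 27 /4598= 0.01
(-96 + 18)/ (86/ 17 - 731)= 0.11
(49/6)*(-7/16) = -343/96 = -3.57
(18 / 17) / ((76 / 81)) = 729 / 646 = 1.13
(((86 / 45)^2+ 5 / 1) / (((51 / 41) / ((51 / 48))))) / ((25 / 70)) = 20.69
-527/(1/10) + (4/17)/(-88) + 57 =-1949663/374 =-5213.00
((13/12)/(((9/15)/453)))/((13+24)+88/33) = 9815/476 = 20.62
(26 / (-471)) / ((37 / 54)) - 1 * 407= -2364731 / 5809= -407.08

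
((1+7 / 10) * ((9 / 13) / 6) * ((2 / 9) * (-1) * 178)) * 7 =-10591 / 195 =-54.31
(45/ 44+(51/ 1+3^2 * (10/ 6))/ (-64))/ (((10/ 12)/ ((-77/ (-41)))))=-63/ 3280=-0.02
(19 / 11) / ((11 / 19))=361 / 121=2.98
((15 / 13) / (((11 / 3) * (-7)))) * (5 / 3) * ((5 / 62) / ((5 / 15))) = -1125 / 62062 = -0.02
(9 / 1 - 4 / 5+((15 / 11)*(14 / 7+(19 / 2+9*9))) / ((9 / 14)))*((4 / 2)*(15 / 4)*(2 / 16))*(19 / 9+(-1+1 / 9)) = 234.22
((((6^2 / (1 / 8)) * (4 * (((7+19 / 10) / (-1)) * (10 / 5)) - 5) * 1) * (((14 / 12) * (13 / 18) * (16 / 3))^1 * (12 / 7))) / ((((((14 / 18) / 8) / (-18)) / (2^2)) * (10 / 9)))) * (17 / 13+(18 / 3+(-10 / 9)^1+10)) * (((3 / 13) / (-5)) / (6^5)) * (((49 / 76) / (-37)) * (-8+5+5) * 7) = 603780352 / 228475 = 2642.65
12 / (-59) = -12 / 59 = -0.20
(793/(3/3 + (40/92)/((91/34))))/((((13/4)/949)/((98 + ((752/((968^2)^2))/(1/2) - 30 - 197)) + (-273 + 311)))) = -100840935109103945119/5563041679712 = -18126942.22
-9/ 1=-9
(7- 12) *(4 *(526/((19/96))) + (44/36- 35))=-9060400/171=-52984.80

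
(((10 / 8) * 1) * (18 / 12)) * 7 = 105 / 8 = 13.12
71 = 71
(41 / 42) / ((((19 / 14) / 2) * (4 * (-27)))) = -41 / 3078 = -0.01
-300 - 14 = -314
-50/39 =-1.28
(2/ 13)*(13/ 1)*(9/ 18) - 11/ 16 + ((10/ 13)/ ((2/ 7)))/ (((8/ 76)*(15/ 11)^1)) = 11899/ 624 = 19.07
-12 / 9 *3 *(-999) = 3996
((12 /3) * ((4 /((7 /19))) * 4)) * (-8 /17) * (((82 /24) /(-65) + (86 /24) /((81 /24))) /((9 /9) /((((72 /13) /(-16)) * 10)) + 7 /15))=-6460912 /13923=-464.05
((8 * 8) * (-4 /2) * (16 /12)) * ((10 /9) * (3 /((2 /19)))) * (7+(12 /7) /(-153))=-121356800 /3213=-37770.56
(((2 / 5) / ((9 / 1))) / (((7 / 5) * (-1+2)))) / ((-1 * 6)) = -1 / 189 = -0.01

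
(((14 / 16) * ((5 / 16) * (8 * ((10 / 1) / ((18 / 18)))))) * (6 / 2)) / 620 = 105 / 992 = 0.11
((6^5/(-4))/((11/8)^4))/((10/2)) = -108.77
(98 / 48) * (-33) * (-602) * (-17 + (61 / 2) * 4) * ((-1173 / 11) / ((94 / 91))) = -165307013235 / 376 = -439646311.80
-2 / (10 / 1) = -1 / 5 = -0.20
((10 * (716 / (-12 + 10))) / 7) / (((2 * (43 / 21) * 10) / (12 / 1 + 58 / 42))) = -50299 / 301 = -167.11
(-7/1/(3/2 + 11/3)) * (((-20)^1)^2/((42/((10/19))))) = -4000/589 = -6.79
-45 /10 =-9 /2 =-4.50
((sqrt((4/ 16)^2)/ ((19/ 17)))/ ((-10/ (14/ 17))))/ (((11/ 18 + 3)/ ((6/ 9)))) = -21/ 6175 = -0.00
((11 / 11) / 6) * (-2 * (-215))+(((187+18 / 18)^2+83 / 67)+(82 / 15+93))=35692949 / 1005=35515.37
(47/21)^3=103823/9261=11.21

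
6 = 6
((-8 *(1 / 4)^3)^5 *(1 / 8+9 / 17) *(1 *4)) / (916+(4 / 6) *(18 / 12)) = -89 / 1021640704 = -0.00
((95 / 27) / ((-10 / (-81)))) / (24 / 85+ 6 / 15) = 4845 / 116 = 41.77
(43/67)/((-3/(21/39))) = -301/2613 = -0.12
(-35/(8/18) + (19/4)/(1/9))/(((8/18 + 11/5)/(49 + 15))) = -103680/119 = -871.26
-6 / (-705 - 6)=2 / 237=0.01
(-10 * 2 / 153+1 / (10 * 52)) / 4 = -10247 / 318240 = -0.03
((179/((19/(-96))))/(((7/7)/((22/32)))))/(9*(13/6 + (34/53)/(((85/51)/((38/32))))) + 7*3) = -8348560/599013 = -13.94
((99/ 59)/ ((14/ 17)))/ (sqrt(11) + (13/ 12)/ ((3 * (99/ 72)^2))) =-190609848/ 5369771071 + 1995905043 * sqrt(11)/ 10739542142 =0.58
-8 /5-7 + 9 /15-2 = -10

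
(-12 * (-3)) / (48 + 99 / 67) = 804 / 1105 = 0.73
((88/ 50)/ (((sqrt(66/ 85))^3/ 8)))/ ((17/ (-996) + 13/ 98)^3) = 1756558646739456 * sqrt(5610)/ 9872587434655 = 13326.41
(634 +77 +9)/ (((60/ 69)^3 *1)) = 109503/ 100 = 1095.03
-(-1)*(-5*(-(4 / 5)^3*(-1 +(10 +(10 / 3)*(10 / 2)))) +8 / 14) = 34796 / 525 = 66.28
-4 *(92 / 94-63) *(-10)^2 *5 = 5830000 / 47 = 124042.55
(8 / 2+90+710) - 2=802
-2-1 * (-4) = 2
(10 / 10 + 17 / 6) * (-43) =-989 / 6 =-164.83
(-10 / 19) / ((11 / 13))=-130 / 209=-0.62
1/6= 0.17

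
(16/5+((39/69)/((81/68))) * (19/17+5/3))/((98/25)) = 315860/273861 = 1.15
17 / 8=2.12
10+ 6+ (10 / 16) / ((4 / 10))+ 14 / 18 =2641 / 144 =18.34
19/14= 1.36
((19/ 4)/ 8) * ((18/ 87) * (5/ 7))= 285/ 3248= 0.09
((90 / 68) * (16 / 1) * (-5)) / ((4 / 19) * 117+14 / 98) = -47880 / 11203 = -4.27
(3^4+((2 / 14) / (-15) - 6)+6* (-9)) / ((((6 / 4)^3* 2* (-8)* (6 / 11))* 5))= -6061 / 42525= -0.14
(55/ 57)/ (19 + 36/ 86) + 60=571613/ 9519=60.05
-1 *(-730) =730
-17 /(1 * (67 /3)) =-51 /67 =-0.76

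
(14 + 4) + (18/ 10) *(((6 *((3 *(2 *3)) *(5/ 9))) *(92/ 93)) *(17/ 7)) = 60210/ 217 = 277.47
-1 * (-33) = 33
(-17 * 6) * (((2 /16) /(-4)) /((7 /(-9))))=-459 /112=-4.10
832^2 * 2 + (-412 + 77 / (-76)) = 105186659 / 76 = 1384034.99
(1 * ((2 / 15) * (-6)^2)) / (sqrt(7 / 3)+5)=0.74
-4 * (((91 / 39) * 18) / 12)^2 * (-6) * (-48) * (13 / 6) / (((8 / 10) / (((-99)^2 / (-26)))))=14407470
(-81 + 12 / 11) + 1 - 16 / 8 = -890 / 11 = -80.91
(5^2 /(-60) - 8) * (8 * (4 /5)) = -808 /15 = -53.87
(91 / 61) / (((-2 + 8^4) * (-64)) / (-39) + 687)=3549 / 17617349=0.00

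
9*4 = 36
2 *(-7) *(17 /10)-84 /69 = -2877 /115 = -25.02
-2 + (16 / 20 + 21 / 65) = -57 / 65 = -0.88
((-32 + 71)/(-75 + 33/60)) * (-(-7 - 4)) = -8580/1489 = -5.76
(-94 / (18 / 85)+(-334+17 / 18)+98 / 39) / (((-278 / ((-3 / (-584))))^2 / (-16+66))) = -4530425 / 342656234752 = -0.00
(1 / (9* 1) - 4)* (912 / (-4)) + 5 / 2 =889.17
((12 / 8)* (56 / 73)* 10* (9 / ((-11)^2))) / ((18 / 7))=2940 / 8833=0.33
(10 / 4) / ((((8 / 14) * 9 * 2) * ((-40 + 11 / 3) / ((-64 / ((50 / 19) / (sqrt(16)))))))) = 1064 / 1635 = 0.65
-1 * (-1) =1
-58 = -58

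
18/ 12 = 3/ 2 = 1.50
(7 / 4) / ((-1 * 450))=-7 / 1800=-0.00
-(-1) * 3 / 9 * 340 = 340 / 3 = 113.33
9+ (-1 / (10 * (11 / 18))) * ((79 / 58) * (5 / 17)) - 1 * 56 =-510473 / 10846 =-47.07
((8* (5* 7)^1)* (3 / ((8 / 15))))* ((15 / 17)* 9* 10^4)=125073529.41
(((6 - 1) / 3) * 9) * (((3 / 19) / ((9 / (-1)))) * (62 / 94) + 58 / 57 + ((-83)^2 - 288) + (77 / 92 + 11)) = 8150503195 / 82156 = 99207.64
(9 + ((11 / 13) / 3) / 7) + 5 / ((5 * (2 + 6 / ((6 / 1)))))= 853 / 91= 9.37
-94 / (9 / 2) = -188 / 9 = -20.89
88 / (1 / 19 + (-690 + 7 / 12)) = -20064 / 157175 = -0.13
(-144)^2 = 20736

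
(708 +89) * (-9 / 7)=-7173 / 7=-1024.71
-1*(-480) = 480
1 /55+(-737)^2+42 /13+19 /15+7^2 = 1165212296 /2145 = 543222.52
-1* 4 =-4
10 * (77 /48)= 385 /24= 16.04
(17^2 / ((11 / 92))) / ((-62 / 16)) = -212704 / 341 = -623.77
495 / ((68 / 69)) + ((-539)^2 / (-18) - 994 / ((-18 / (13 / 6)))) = -28491283 / 1836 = -15518.13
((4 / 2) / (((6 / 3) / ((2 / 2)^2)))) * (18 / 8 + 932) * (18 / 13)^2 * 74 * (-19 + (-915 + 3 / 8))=-83651224041 / 676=-123744414.26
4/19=0.21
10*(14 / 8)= 35 / 2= 17.50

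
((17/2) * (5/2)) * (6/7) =255/14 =18.21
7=7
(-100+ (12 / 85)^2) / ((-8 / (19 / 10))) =3431191 / 144500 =23.75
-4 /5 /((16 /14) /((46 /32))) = -161 /160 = -1.01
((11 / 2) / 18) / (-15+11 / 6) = -11 / 474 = -0.02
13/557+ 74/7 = 41309/3899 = 10.59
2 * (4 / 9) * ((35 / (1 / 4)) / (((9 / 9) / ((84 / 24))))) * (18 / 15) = 1568 / 3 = 522.67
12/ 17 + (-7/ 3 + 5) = 172/ 51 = 3.37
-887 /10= -88.70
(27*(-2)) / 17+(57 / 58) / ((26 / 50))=-16491 / 12818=-1.29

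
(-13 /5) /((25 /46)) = -598 /125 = -4.78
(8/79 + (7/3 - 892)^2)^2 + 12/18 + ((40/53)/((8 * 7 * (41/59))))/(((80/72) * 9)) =9634659057728436455429/15378959862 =626483139574.01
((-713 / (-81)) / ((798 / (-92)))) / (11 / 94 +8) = -3083012 / 24659397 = -0.13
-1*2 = -2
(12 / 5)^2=144 / 25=5.76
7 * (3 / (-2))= -21 / 2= -10.50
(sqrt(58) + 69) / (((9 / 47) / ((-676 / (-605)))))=447.06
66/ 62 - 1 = 0.06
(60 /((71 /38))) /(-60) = -38 /71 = -0.54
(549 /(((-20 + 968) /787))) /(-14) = -144021 /4424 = -32.55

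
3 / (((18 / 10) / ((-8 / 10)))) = -1.33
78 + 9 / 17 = 1335 / 17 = 78.53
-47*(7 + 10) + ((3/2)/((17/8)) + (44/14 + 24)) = -91767/119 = -771.15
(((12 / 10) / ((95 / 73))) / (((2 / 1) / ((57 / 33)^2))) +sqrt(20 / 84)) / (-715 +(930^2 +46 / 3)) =sqrt(105) / 18148207 +12483 / 7842618025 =0.00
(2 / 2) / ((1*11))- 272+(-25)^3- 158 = -176604 / 11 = -16054.91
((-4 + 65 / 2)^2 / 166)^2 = 10556001 / 440896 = 23.94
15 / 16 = 0.94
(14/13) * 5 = 70/13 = 5.38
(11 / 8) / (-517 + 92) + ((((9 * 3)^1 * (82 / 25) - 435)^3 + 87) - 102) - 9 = -88357470601091 / 2125000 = -41579986.17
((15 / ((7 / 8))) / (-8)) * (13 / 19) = -1.47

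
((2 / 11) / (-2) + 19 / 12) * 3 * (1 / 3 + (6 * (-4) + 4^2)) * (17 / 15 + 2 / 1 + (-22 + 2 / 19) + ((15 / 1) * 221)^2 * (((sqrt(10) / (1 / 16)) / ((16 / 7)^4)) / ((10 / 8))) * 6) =-3356298374.43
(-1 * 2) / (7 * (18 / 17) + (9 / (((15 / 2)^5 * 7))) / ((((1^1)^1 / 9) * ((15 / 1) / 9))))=-1859375 / 6890897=-0.27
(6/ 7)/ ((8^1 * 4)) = 3/ 112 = 0.03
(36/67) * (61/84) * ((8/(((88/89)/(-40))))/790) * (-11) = 65148/37051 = 1.76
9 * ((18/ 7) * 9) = 1458/ 7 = 208.29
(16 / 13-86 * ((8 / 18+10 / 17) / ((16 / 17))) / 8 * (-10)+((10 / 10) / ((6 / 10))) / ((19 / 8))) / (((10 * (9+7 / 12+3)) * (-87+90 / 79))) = -336858449 / 30358266120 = -0.01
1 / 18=0.06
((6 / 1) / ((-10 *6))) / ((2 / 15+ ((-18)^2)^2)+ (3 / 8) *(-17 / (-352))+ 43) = -4224 / 4436008957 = -0.00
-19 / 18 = -1.06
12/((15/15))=12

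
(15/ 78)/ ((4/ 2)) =5/ 52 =0.10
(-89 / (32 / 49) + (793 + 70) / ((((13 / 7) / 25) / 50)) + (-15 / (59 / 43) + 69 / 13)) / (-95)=-2850655413 / 466336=-6112.88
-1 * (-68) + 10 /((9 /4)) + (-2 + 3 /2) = 1295 /18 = 71.94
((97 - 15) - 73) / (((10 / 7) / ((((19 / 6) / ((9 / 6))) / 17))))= 133 / 170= 0.78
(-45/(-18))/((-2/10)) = -25/2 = -12.50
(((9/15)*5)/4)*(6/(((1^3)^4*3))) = 3/2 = 1.50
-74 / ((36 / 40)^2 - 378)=7400 / 37719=0.20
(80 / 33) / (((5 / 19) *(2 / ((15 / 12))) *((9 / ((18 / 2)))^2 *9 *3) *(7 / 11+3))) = 19 / 324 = 0.06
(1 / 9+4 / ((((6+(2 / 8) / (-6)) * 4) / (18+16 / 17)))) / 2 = 71983 / 43758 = 1.65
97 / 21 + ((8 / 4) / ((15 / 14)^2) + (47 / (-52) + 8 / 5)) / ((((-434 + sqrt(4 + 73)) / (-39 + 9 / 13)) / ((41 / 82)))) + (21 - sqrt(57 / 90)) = -sqrt(570) / 30 + 2367907*sqrt(77) / 9545745300 + 122790287519 / 4772872650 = 24.93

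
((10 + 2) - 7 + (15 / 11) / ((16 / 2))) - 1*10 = -425 / 88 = -4.83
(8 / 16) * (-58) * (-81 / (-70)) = -33.56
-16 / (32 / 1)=-1 / 2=-0.50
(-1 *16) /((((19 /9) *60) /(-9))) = 108 /95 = 1.14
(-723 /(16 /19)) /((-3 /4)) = 4579 /4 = 1144.75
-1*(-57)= 57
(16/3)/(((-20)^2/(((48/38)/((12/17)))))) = 34/1425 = 0.02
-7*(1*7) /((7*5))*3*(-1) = 21 /5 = 4.20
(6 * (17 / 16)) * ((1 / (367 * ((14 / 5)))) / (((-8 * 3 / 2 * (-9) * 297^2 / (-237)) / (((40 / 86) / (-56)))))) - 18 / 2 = -235731289690201 / 26192365524864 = -9.00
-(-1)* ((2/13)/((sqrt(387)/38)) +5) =76* sqrt(43)/1677 +5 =5.30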